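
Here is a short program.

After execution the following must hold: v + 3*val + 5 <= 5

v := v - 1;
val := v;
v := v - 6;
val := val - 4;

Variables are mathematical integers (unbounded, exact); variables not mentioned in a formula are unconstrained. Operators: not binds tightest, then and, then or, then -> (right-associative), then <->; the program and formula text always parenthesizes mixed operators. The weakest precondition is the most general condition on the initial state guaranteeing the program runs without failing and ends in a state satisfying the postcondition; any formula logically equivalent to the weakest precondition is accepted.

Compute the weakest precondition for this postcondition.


Working backward. After the program, the postcondition v + 3*val + 5 <= 5 must hold; in canonical form it is v + 3*val <= 0.
Before val := val - 4: v + 3*val <= 12
Before v := v - 6: v + 3*val <= 18
Before val := v: 4*v <= 18
Before v := v - 1: 4*v <= 22
Answer: WP = 4*v <= 22


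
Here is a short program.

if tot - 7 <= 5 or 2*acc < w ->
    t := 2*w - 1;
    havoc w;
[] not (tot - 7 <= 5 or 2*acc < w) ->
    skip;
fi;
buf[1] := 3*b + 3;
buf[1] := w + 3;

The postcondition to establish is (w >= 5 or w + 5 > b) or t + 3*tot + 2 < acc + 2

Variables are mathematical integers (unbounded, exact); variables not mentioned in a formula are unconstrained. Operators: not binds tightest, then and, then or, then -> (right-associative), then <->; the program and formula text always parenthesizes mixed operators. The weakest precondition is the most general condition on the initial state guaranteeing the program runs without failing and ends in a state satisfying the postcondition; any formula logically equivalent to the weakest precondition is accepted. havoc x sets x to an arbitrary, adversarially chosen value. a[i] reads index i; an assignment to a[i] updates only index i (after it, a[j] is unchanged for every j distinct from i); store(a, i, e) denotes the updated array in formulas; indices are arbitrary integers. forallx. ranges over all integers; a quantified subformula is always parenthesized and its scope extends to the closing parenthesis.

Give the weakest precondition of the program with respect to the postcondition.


Working backward. After the program, the postcondition (w >= 5 or w + 5 > b) or t + 3*tot + 2 < acc + 2 must hold; in canonical form it is w >= 5 or w > b - 5 or t + 3*tot < acc.
Before buf[1] := w + 3: w >= 5 or w > b - 5 or t + 3*tot < acc
Before buf[1] := 3*b + 3: w >= 5 or w > b - 5 or t + 3*tot < acc
Then branch requires forall w_1. (w_1 >= 5 or w_1 > b - 5 or 3*tot + 2*w < acc + 1); else branch requires w >= 5 or w > b - 5 or t + 3*tot < acc.
Before the if: ((tot <= 12 or 2*acc < w) -> (forall w_1. (w_1 >= 5 or w_1 > b - 5 or 3*tot + 2*w < acc + 1))) and ((not (tot <= 12 or 2*acc < w)) -> (w >= 5 or w > b - 5 or t + 3*tot < acc))
Answer: WP = ((tot <= 12 or 2*acc < w) -> (forall w_1. (w_1 >= 5 or w_1 > b - 5 or 3*tot + 2*w < acc + 1))) and ((not (tot <= 12 or 2*acc < w)) -> (w >= 5 or w > b - 5 or t + 3*tot < acc))


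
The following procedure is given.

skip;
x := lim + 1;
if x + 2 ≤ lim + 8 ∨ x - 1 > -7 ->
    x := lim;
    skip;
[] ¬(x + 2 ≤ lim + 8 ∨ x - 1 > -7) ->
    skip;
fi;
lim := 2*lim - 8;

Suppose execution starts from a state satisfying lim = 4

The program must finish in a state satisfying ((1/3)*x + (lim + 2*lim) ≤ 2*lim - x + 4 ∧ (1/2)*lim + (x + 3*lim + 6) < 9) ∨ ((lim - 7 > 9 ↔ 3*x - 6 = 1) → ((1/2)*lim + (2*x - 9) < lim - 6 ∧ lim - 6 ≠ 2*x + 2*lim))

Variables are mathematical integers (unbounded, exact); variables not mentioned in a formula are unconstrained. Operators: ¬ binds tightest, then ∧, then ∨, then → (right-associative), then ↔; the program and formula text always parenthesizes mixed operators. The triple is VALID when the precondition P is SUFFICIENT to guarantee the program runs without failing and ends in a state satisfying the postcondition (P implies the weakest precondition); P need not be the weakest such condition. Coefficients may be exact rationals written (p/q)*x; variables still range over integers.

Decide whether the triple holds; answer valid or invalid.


Working backward. After the program, the postcondition ((1/3)*x + (lim + 2*lim) ≤ 2*lim - x + 4 ∧ (1/2)*lim + (x + 3*lim + 6) < 9) ∨ ((lim - 7 > 9 ↔ 3*x - 6 = 1) → ((1/2)*lim + (2*x - 9) < lim - 6 ∧ lim - 6 ≠ 2*x + 2*lim)) must hold; in canonical form it is (lim + (4/3)*x ≤ 4 ∧ (7/2)*lim + x < 3) ∨ ((lim > 16 ↔ 3*x = 7) → (2*x < (1/2)*lim + 3 ∧ lim + 2*x ≠ -6)).
Before lim := 2*lim - 8: (2*lim + (4/3)*x ≤ 12 ∧ 7*lim + x < 31) ∨ ((2*lim > 24 ↔ 3*x = 7) → (2*x < lim - 1 ∧ 2*lim + 2*x ≠ 2))
Then branch requires ((10/3)*lim ≤ 12 ∧ 8*lim < 31) ∨ ((2*lim > 24 ↔ 3*lim = 7) → (lim < -1 ∧ 4*lim ≠ 2)); else branch requires (2*lim + (4/3)*x ≤ 12 ∧ 7*lim + x < 31) ∨ ((2*lim > 24 ↔ 3*x = 7) → (2*x < lim - 1 ∧ 2*lim + 2*x ≠ 2)).
Before the if: ((x ≤ lim + 6 ∨ x > -6) → (((10/3)*lim ≤ 12 ∧ 8*lim < 31) ∨ ((2*lim > 24 ↔ 3*lim = 7) → (lim < -1 ∧ 4*lim ≠ 2)))) ∧ ((¬(x ≤ lim + 6 ∨ x > -6)) → ((2*lim + (4/3)*x ≤ 12 ∧ 7*lim + x < 31) ∨ ((2*lim > 24 ↔ 3*x = 7) → (2*x < lim - 1 ∧ 2*lim + 2*x ≠ 2))))
Before x := lim + 1: ((10/3)*lim ≤ 12 ∧ 8*lim < 31) ∨ ((2*lim > 24 ↔ 3*lim = 7) → (lim < -1 ∧ 4*lim ≠ 2))
Before skip: ((10/3)*lim ≤ 12 ∧ 8*lim < 31) ∨ ((2*lim > 24 ↔ 3*lim = 7) → (lim < -1 ∧ 4*lim ≠ 2))
The weakest precondition is ((10/3)*lim ≤ 12 ∧ 8*lim < 31) ∨ ((2*lim > 24 ↔ 3*lim = 7) → (lim < -1 ∧ 4*lim ≠ 2)).
Check whether lim = 4 implies it.
Countermodel: at the initial state lim = 4, the precondition holds but the weakest precondition fails.
Answer: invalid


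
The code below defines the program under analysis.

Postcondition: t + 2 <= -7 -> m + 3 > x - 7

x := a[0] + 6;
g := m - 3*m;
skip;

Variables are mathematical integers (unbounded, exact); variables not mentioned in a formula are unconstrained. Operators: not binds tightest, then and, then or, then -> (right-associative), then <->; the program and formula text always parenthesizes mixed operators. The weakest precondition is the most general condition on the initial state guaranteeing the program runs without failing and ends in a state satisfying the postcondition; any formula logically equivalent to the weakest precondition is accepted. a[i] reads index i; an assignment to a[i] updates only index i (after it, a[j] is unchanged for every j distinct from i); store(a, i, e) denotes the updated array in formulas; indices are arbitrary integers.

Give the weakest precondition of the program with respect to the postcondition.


Working backward. After the program, the postcondition t + 2 <= -7 -> m + 3 > x - 7 must hold; in canonical form it is t <= -9 -> m > x - 10.
Before skip: t <= -9 -> m > x - 10
Before g := m - 3*m: t <= -9 -> m > x - 10
Before x := a[0] + 6: t <= -9 -> m > a[0] - 4
Answer: WP = t <= -9 -> m > a[0] - 4


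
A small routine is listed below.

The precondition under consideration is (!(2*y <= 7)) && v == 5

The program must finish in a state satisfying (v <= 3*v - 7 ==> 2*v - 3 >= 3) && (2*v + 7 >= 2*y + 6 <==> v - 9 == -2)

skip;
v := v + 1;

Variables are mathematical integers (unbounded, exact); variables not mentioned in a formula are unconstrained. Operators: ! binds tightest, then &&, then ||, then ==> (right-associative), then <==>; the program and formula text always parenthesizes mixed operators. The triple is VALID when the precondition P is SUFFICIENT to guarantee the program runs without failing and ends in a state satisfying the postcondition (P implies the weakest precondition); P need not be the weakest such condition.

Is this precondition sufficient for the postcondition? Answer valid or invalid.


Working backward. After the program, the postcondition (v <= 3*v - 7 ==> 2*v - 3 >= 3) && (2*v + 7 >= 2*y + 6 <==> v - 9 == -2) must hold; in canonical form it is (2*v >= 7 ==> 2*v >= 6) && (2*v >= 2*y - 1 <==> v == 7).
Before v := v + 1: (2*v >= 5 ==> 2*v >= 4) && (2*v >= 2*y - 3 <==> v == 6)
Before skip: (2*v >= 5 ==> 2*v >= 4) && (2*v >= 2*y - 3 <==> v == 6)
The weakest precondition is (2*v >= 5 ==> 2*v >= 4) && (2*v >= 2*y - 3 <==> v == 6).
Check whether (!(2*y <= 7)) && v == 5 implies it.
Countermodel: at the initial state v = 5, y = 4, the precondition holds but the weakest precondition fails.
Answer: invalid


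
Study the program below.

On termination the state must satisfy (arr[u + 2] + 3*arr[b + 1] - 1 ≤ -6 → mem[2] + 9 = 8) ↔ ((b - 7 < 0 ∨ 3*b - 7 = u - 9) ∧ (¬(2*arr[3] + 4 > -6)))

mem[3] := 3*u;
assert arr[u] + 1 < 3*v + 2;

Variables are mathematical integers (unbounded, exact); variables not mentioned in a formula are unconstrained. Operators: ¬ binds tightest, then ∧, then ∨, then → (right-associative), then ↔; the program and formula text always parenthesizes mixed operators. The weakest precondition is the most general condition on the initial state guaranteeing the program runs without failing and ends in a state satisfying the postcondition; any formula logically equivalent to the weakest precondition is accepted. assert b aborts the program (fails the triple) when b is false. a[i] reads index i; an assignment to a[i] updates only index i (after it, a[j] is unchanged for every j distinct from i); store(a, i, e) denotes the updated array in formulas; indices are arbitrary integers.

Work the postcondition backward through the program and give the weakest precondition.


Working backward. After the program, the postcondition (arr[u + 2] + 3*arr[b + 1] - 1 ≤ -6 → mem[2] + 9 = 8) ↔ ((b - 7 < 0 ∨ 3*b - 7 = u - 9) ∧ (¬(2*arr[3] + 4 > -6))) must hold; in canonical form it is (3*arr[b + 1] + arr[u + 2] ≤ -5 → mem[2] = -1) ↔ ((b < 7 ∨ 3*b = u - 2) ∧ (¬(2*arr[3] > -10))).
Before assert arr[u] + 1 < 3*v + 2: arr[u] < 3*v + 1 ∧ ((3*arr[b + 1] + arr[u + 2] ≤ -5 → mem[2] = -1) ↔ ((b < 7 ∨ 3*b = u - 2) ∧ (¬(2*arr[3] > -10))))
Before mem[3] := 3*u: arr[u] < 3*v + 1 ∧ ((3*arr[b + 1] + arr[u + 2] ≤ -5 → mem[2] = -1) ↔ ((b < 7 ∨ 3*b = u - 2) ∧ (¬(2*arr[3] > -10))))
Answer: WP = arr[u] < 3*v + 1 ∧ ((3*arr[b + 1] + arr[u + 2] ≤ -5 → mem[2] = -1) ↔ ((b < 7 ∨ 3*b = u - 2) ∧ (¬(2*arr[3] > -10))))


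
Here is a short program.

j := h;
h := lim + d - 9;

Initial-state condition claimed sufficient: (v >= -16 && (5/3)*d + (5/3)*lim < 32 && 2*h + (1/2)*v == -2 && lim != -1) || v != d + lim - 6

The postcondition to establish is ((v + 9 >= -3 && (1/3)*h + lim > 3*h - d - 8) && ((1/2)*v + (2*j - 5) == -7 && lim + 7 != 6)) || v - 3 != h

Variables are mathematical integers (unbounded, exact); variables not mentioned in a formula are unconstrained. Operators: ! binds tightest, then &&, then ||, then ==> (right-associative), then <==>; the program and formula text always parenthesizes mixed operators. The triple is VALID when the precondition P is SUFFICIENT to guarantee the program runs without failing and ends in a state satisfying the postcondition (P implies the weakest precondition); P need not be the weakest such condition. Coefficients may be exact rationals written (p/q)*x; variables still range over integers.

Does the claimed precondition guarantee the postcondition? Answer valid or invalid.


Working backward. After the program, the postcondition ((v + 9 >= -3 && (1/3)*h + lim > 3*h - d - 8) && ((1/2)*v + (2*j - 5) == -7 && lim + 7 != 6)) || v - 3 != h must hold; in canonical form it is (v >= -12 && d + lim > (8/3)*h - 8 && 2*j + (1/2)*v == -2 && lim != -1) || v != h + 3.
Before h := lim + d - 9: (v >= -12 && (5/3)*d + (5/3)*lim < 32 && 2*j + (1/2)*v == -2 && lim != -1) || v != d + lim - 6
Before j := h: (v >= -12 && (5/3)*d + (5/3)*lim < 32 && 2*h + (1/2)*v == -2 && lim != -1) || v != d + lim - 6
The weakest precondition is (v >= -12 && (5/3)*d + (5/3)*lim < 32 && 2*h + (1/2)*v == -2 && lim != -1) || v != d + lim - 6.
Check whether (v >= -16 && (5/3)*d + (5/3)*lim < 32 && 2*h + (1/2)*v == -2 && lim != -1) || v != d + lim - 6 implies it.
Countermodel: at the initial state d = -10, h = 3, lim = 0, v = -16, the precondition holds but the weakest precondition fails.
Answer: invalid


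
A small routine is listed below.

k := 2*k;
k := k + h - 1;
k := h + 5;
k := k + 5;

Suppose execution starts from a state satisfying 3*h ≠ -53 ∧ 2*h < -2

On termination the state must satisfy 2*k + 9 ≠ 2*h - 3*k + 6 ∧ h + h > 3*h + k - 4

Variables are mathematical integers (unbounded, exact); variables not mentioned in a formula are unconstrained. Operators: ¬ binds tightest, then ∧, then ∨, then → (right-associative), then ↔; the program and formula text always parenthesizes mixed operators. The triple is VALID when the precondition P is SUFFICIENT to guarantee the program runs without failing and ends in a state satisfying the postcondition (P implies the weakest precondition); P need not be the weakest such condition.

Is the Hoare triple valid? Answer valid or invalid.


Working backward. After the program, the postcondition 2*k + 9 ≠ 2*h - 3*k + 6 ∧ h + h > 3*h + k - 4 must hold; in canonical form it is 5*k ≠ 2*h - 3 ∧ h + k < 4.
Before k := k + 5: 5*k ≠ 2*h - 28 ∧ h + k < -1
Before k := h + 5: 3*h ≠ -53 ∧ 2*h < -6
Before k := k + h - 1: 3*h ≠ -53 ∧ 2*h < -6
Before k := 2*k: 3*h ≠ -53 ∧ 2*h < -6
The weakest precondition is 3*h ≠ -53 ∧ 2*h < -6.
Check whether 3*h ≠ -53 ∧ 2*h < -2 implies it.
Countermodel: at the initial state h = -3, the precondition holds but the weakest precondition fails.
Answer: invalid


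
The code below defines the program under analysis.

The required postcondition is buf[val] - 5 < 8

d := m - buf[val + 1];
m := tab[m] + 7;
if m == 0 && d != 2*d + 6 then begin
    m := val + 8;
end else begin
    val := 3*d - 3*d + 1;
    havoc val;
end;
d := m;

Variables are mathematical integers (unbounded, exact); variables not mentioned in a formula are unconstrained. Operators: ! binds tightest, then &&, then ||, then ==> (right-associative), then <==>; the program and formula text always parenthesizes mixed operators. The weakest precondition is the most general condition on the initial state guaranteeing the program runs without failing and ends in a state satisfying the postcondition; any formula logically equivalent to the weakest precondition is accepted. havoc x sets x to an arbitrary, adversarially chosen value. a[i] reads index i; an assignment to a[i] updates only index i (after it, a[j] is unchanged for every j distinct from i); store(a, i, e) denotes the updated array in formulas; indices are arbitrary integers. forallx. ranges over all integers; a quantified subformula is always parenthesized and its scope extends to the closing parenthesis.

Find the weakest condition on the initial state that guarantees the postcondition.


Working backward. After the program, the postcondition buf[val] - 5 < 8 must hold; in canonical form it is buf[val] < 13.
Before d := m: buf[val] < 13
Then branch requires buf[val] < 13; else branch requires forall val_1. buf[val_1] < 13.
Before the if: ((m == 0 && d != -6) ==> buf[val] < 13) && ((!(m == 0 && d != -6)) ==> (forall val_1. buf[val_1] < 13))
Before m := tab[m] + 7: ((tab[m] == -7 && d != -6) ==> buf[val] < 13) && ((!(tab[m] == -7 && d != -6)) ==> (forall val_1. buf[val_1] < 13))
Before d := m - buf[val + 1]: ((tab[m] == -7 && m != buf[val + 1] - 6) ==> buf[val] < 13) && ((!(tab[m] == -7 && m != buf[val + 1] - 6)) ==> (forall val_1. buf[val_1] < 13))
Answer: WP = ((tab[m] == -7 && m != buf[val + 1] - 6) ==> buf[val] < 13) && ((!(tab[m] == -7 && m != buf[val + 1] - 6)) ==> (forall val_1. buf[val_1] < 13))


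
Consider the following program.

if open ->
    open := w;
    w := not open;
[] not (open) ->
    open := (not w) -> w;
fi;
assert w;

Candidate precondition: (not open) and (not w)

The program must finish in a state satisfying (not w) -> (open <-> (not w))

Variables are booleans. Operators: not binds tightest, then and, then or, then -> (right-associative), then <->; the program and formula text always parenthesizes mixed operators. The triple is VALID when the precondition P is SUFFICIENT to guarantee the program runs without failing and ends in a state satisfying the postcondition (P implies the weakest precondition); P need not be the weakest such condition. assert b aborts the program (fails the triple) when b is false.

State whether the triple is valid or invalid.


Working backward. After the program, (not w) -> (open <-> (not w)) must hold.
Before assert w: w and ((not w) -> (open <-> (not w)))
Then branch requires not w; else branch requires w and ((not w) -> (((not w) -> w) <-> (not w))).
Before the if: (open -> (not w)) and ((not open) -> (w and ((not w) -> (((not w) -> w) <-> (not w)))))
The weakest precondition is (open -> (not w)) and ((not open) -> (w and ((not w) -> (((not w) -> w) <-> (not w))))).
Check whether (not open) and (not w) implies it.
Countermodel: at the initial state open = false, w = false, the precondition holds but the weakest precondition fails.
Answer: invalid


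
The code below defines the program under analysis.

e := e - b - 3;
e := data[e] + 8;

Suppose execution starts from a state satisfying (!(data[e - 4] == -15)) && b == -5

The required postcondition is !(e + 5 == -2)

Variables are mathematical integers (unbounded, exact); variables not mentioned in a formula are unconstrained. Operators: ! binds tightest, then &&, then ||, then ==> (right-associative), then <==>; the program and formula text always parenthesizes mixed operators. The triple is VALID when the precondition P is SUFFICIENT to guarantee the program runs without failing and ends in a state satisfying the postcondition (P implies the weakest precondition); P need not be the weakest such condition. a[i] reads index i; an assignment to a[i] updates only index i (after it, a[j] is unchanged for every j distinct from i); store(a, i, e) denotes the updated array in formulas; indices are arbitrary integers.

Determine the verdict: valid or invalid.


Working backward. After the program, the postcondition !(e + 5 == -2) must hold; in canonical form it is !(e == -7).
Before e := data[e] + 8: !(data[e] == -15)
Before e := e - b - 3: !(data[-b + e - 3] == -15)
The weakest precondition is !(data[-b + e - 3] == -15).
Check whether (!(data[e - 4] == -15)) && b == -5 implies it.
Countermodel: at the initial state b = -5, data = {[-4] = 3, [2] = -15, elsewhere -15}, e = 0, the precondition holds but the weakest precondition fails.
Answer: invalid


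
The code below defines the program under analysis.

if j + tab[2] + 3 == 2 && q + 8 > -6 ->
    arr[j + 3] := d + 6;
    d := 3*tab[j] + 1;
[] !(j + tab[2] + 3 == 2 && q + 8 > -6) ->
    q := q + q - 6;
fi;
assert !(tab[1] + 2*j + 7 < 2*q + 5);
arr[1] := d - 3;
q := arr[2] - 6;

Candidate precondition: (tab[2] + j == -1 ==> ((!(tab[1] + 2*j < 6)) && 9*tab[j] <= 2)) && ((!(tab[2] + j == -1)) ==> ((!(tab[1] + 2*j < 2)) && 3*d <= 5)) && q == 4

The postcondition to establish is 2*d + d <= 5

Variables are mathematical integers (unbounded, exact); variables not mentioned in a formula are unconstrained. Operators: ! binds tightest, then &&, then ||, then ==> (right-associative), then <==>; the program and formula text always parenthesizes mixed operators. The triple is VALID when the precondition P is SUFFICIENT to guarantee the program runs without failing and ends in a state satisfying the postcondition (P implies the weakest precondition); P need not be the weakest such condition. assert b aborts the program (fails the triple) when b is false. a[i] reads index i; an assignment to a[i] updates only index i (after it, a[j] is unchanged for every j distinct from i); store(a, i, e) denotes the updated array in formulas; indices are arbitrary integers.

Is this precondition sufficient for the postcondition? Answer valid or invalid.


Working backward. After the program, the postcondition 2*d + d <= 5 must hold; in canonical form it is 3*d <= 5.
Before q := arr[2] - 6: 3*d <= 5
Before arr[1] := d - 3: 3*d <= 5
Before assert !(tab[1] + 2*j + 7 < 2*q + 5): (!(tab[1] + 2*j < 2*q - 2)) && 3*d <= 5
Then branch requires (!(tab[1] + 2*j < 2*q - 2)) && 9*tab[j] <= 2; else branch requires (!(tab[1] + 2*j < 4*q - 14)) && 3*d <= 5.
Before the if: ((tab[2] + j == -1 && q > -14) ==> ((!(tab[1] + 2*j < 2*q - 2)) && 9*tab[j] <= 2)) && ((!(tab[2] + j == -1 && q > -14)) ==> ((!(tab[1] + 2*j < 4*q - 14)) && 3*d <= 5))
The weakest precondition is ((tab[2] + j == -1 && q > -14) ==> ((!(tab[1] + 2*j < 2*q - 2)) && 9*tab[j] <= 2)) && ((!(tab[2] + j == -1 && q > -14)) ==> ((!(tab[1] + 2*j < 4*q - 14)) && 3*d <= 5)).
Check whether (tab[2] + j == -1 ==> ((!(tab[1] + 2*j < 6)) && 9*tab[j] <= 2)) && ((!(tab[2] + j == -1)) ==> ((!(tab[1] + 2*j < 2)) && 3*d <= 5)) && q == 4 implies it.
Every state satisfying the precondition satisfies the weakest precondition: the implication holds.
Answer: valid


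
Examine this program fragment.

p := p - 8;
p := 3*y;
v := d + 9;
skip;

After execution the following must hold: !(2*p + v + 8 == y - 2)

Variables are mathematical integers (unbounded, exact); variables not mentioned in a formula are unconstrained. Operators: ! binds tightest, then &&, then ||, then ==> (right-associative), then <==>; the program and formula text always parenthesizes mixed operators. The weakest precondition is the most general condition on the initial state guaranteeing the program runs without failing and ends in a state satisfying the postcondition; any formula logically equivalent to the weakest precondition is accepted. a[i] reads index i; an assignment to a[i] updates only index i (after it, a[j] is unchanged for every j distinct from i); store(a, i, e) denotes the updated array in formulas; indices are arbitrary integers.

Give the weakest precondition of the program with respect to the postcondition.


Working backward. After the program, the postcondition !(2*p + v + 8 == y - 2) must hold; in canonical form it is !(2*p + v == y - 10).
Before skip: !(2*p + v == y - 10)
Before v := d + 9: !(d + 2*p == y - 19)
Before p := 3*y: !(d + 5*y == -19)
Before p := p - 8: !(d + 5*y == -19)
Answer: WP = !(d + 5*y == -19)


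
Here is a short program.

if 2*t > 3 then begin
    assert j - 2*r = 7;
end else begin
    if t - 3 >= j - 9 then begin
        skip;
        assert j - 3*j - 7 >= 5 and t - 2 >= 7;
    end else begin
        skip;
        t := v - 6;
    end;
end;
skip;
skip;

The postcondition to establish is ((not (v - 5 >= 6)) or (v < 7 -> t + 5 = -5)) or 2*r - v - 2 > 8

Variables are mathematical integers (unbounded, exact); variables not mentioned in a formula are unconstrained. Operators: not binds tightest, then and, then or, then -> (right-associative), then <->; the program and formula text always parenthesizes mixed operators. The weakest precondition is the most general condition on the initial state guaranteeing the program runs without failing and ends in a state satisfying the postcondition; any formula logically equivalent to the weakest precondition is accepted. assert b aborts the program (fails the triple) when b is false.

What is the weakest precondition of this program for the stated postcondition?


Working backward. After the program, the postcondition ((not (v - 5 >= 6)) or (v < 7 -> t + 5 = -5)) or 2*r - v - 2 > 8 must hold; in canonical form it is (not (v >= 11)) or (v < 7 -> t = -10) or 2*r > v + 10.
Before skip: (not (v >= 11)) or (v < 7 -> t = -10) or 2*r > v + 10
Before skip: (not (v >= 11)) or (v < 7 -> t = -10) or 2*r > v + 10
Then branch requires j = 2*r + 7 and ((not (v >= 11)) or (v < 7 -> t = -10) or 2*r > v + 10); else branch requires (t >= j - 6 -> (2*j <= -12 and t >= 9 and ((not (v >= 11)) or (v < 7 -> t = -10) or 2*r > v + 10))) and ((not (t >= j - 6)) -> ((not (v >= 11)) or (v < 7 -> v = -4) or 2*r > v + 10)).
Before the if: (2*t > 3 -> (j = 2*r + 7 and ((not (v >= 11)) or (v < 7 -> t = -10) or 2*r > v + 10))) and ((not (2*t > 3)) -> ((t >= j - 6 -> (2*j <= -12 and t >= 9 and ((not (v >= 11)) or (v < 7 -> t = -10) or 2*r > v + 10))) and ((not (t >= j - 6)) -> ((not (v >= 11)) or (v < 7 -> v = -4) or 2*r > v + 10))))
Answer: WP = (2*t > 3 -> (j = 2*r + 7 and ((not (v >= 11)) or (v < 7 -> t = -10) or 2*r > v + 10))) and ((not (2*t > 3)) -> ((t >= j - 6 -> (2*j <= -12 and t >= 9 and ((not (v >= 11)) or (v < 7 -> t = -10) or 2*r > v + 10))) and ((not (t >= j - 6)) -> ((not (v >= 11)) or (v < 7 -> v = -4) or 2*r > v + 10))))


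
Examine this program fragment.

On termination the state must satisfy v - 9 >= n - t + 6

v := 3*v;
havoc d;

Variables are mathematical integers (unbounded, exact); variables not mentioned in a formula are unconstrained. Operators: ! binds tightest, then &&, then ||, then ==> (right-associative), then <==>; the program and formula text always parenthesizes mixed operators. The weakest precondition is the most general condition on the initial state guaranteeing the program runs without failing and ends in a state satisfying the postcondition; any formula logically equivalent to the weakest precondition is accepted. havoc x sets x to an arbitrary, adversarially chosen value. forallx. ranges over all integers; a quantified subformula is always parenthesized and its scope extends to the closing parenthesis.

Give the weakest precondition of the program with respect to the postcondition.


Working backward. After the program, the postcondition v - 9 >= n - t + 6 must hold; in canonical form it is t + v >= n + 15.
Before havoc d: t + v >= n + 15
Before v := 3*v: t + 3*v >= n + 15
Answer: WP = t + 3*v >= n + 15


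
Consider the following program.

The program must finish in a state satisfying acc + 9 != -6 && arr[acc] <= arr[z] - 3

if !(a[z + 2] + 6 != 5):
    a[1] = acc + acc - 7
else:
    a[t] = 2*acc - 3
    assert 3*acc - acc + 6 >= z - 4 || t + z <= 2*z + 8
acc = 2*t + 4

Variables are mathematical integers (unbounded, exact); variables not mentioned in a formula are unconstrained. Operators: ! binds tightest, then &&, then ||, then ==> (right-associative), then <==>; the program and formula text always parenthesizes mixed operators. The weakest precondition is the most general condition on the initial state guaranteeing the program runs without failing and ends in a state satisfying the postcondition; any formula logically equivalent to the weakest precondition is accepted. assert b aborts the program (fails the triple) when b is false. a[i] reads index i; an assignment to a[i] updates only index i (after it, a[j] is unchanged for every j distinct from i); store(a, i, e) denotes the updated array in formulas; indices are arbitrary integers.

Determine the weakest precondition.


Working backward. After the program, the postcondition acc + 9 != -6 && arr[acc] <= arr[z] - 3 must hold; in canonical form it is acc != -15 && arr[acc] <= arr[z] - 3.
Before acc := 2*t + 4: 2*t != -19 && arr[2*t + 4] <= arr[z] - 3
Then branch requires 2*t != -19 && arr[2*t + 4] <= arr[z] - 3; else branch requires (2*acc >= z - 10 || t <= z + 8) && 2*t != -19 && arr[2*t + 4] <= arr[z] - 3.
Before the if: ((!(a[z + 2] != -1)) ==> (2*t != -19 && arr[2*t + 4] <= arr[z] - 3)) && (a[z + 2] != -1 ==> ((2*acc >= z - 10 || t <= z + 8) && 2*t != -19 && arr[2*t + 4] <= arr[z] - 3))
Answer: WP = ((!(a[z + 2] != -1)) ==> (2*t != -19 && arr[2*t + 4] <= arr[z] - 3)) && (a[z + 2] != -1 ==> ((2*acc >= z - 10 || t <= z + 8) && 2*t != -19 && arr[2*t + 4] <= arr[z] - 3))


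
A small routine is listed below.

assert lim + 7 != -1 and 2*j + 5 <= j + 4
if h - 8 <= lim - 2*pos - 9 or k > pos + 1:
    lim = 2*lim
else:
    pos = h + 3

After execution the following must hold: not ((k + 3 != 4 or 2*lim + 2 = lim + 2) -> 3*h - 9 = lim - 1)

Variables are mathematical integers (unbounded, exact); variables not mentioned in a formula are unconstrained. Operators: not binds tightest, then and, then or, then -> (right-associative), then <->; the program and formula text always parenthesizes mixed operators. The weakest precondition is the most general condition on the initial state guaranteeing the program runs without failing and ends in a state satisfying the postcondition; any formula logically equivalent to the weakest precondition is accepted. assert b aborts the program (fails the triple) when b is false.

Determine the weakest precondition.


Working backward. After the program, the postcondition not ((k + 3 != 4 or 2*lim + 2 = lim + 2) -> 3*h - 9 = lim - 1) must hold; in canonical form it is not ((k != 1 or lim = 0) -> 3*h = lim + 8).
Then branch requires not ((k != 1 or 2*lim = 0) -> 3*h = 2*lim + 8); else branch requires not ((k != 1 or lim = 0) -> 3*h = lim + 8).
Before the if: ((h + 2*pos <= lim - 1 or k > pos + 1) -> (not ((k != 1 or 2*lim = 0) -> 3*h = 2*lim + 8))) and ((not (h + 2*pos <= lim - 1 or k > pos + 1)) -> (not ((k != 1 or lim = 0) -> 3*h = lim + 8)))
Before assert lim + 7 != -1 and 2*j + 5 <= j + 4: lim != -8 and j <= -1 and ((h + 2*pos <= lim - 1 or k > pos + 1) -> (not ((k != 1 or 2*lim = 0) -> 3*h = 2*lim + 8))) and ((not (h + 2*pos <= lim - 1 or k > pos + 1)) -> (not ((k != 1 or lim = 0) -> 3*h = lim + 8)))
Answer: WP = lim != -8 and j <= -1 and ((h + 2*pos <= lim - 1 or k > pos + 1) -> (not ((k != 1 or 2*lim = 0) -> 3*h = 2*lim + 8))) and ((not (h + 2*pos <= lim - 1 or k > pos + 1)) -> (not ((k != 1 or lim = 0) -> 3*h = lim + 8)))


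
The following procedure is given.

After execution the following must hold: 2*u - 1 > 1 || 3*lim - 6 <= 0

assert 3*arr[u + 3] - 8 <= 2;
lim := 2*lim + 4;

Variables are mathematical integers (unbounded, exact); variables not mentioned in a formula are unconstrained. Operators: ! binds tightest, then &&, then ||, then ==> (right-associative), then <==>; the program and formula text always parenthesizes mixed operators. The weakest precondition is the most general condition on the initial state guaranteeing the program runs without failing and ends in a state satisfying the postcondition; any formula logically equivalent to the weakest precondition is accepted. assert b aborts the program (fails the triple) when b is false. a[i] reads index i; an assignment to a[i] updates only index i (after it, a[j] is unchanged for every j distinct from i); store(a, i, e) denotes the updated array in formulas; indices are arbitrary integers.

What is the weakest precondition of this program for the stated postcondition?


Working backward. After the program, the postcondition 2*u - 1 > 1 || 3*lim - 6 <= 0 must hold; in canonical form it is 2*u > 2 || 3*lim <= 6.
Before lim := 2*lim + 4: 2*u > 2 || 6*lim <= -6
Before assert 3*arr[u + 3] - 8 <= 2: 3*arr[u + 3] <= 10 && (2*u > 2 || 6*lim <= -6)
Answer: WP = 3*arr[u + 3] <= 10 && (2*u > 2 || 6*lim <= -6)


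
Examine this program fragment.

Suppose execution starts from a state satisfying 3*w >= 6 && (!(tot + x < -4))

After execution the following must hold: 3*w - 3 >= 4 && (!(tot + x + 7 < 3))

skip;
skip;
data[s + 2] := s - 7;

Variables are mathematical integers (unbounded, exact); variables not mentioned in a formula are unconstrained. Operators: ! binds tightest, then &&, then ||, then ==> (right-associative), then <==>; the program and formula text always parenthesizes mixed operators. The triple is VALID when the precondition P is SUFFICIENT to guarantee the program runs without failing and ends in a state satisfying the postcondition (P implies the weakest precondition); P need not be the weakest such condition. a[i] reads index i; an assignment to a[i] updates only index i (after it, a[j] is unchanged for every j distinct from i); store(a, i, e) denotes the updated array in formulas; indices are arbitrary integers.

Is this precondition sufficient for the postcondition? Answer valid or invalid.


Working backward. After the program, the postcondition 3*w - 3 >= 4 && (!(tot + x + 7 < 3)) must hold; in canonical form it is 3*w >= 7 && (!(tot + x < -4)).
Before data[s + 2] := s - 7: 3*w >= 7 && (!(tot + x < -4))
Before skip: 3*w >= 7 && (!(tot + x < -4))
Before skip: 3*w >= 7 && (!(tot + x < -4))
The weakest precondition is 3*w >= 7 && (!(tot + x < -4)).
Check whether 3*w >= 6 && (!(tot + x < -4)) implies it.
Countermodel: at the initial state tot = -4, w = 2, x = 0, the precondition holds but the weakest precondition fails.
Answer: invalid


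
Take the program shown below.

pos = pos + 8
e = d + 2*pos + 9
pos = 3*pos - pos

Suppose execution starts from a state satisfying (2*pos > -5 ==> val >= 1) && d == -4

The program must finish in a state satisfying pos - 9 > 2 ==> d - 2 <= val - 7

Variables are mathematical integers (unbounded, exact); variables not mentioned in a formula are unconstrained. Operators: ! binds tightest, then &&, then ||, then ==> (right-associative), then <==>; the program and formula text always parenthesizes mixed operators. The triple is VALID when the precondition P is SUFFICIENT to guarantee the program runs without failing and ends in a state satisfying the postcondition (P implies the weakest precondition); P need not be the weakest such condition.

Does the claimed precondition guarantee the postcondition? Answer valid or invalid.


Working backward. After the program, the postcondition pos - 9 > 2 ==> d - 2 <= val - 7 must hold; in canonical form it is pos > 11 ==> d <= val - 5.
Before pos := 3*pos - pos: 2*pos > 11 ==> d <= val - 5
Before e := d + 2*pos + 9: 2*pos > 11 ==> d <= val - 5
Before pos := pos + 8: 2*pos > -5 ==> d <= val - 5
The weakest precondition is 2*pos > -5 ==> d <= val - 5.
Check whether (2*pos > -5 ==> val >= 1) && d == -4 implies it.
Every state satisfying the precondition satisfies the weakest precondition: the implication holds.
Answer: valid


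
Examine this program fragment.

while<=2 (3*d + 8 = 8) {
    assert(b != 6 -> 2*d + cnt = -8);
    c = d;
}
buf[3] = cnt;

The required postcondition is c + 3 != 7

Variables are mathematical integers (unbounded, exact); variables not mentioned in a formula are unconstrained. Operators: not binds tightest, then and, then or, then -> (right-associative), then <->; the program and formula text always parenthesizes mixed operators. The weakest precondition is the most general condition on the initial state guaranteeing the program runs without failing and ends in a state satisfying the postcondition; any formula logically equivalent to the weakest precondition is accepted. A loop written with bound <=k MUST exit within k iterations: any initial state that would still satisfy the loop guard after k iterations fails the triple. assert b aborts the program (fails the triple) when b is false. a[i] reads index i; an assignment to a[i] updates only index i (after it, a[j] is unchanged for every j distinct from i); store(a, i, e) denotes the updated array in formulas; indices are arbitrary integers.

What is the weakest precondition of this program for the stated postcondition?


Working backward. After the program, the postcondition c + 3 != 7 must hold; in canonical form it is c != 4.
Before buf[3] := cnt: c != 4
Before the loop (bound <=2), unroll the exhaustion recursion (WP_0 = exit-now case; WP_j = one more guarded iteration, up to j = 2):
  WP_0: (not (3*d = 0)) and c != 4
  WP_1: (3*d = 0 -> ((b != 6 -> cnt + 2*d = -8) and (not (3*d = 0)) and d != 4)) and ((not (3*d = 0)) -> c != 4)
  WP_2: (3*d = 0 -> ((b != 6 -> cnt + 2*d = -8) and (3*d = 0 -> ((b != 6 -> cnt + 2*d = -8) and (not (3*d = 0)) and d != 4)) and ((not (3*d = 0)) -> d != 4))) and ((not (3*d = 0)) -> c != 4)
So before the loop: (3*d = 0 -> ((b != 6 -> cnt + 2*d = -8) and (3*d = 0 -> ((b != 6 -> cnt + 2*d = -8) and (not (3*d = 0)) and d != 4)) and ((not (3*d = 0)) -> d != 4))) and ((not (3*d = 0)) -> c != 4)
Answer: WP = (3*d = 0 -> ((b != 6 -> cnt + 2*d = -8) and (3*d = 0 -> ((b != 6 -> cnt + 2*d = -8) and (not (3*d = 0)) and d != 4)) and ((not (3*d = 0)) -> d != 4))) and ((not (3*d = 0)) -> c != 4)


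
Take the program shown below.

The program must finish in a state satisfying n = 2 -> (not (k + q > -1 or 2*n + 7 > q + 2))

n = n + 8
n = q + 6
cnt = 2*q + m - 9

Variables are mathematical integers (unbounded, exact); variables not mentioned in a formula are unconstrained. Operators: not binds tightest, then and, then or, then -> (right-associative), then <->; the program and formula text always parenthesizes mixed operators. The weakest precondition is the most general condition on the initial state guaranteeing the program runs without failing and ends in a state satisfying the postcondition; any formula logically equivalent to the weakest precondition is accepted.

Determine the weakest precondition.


Working backward. After the program, the postcondition n = 2 -> (not (k + q > -1 or 2*n + 7 > q + 2)) must hold; in canonical form it is n = 2 -> (not (k + q > -1 or 2*n > q - 5)).
Before cnt := 2*q + m - 9: n = 2 -> (not (k + q > -1 or 2*n > q - 5))
Before n := q + 6: q = -4 -> (not (k + q > -1 or q > -17))
Before n := n + 8: q = -4 -> (not (k + q > -1 or q > -17))
Answer: WP = q = -4 -> (not (k + q > -1 or q > -17))


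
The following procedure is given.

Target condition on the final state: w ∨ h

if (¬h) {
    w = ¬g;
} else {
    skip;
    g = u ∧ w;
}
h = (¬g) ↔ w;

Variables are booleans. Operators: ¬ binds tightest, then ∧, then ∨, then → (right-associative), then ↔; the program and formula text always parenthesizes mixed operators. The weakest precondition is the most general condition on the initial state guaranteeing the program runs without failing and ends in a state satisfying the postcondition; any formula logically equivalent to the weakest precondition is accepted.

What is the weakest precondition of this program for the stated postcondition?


Working backward. After the program, w ∨ h must hold.
Before h := (¬g) ↔ w: w ∨ ((¬g) ↔ w)
Then branch requires true; else branch requires w ∨ ((¬(u ∧ w)) ↔ w).
Before the if: h → (w ∨ ((¬(u ∧ w)) ↔ w))
Answer: WP = h → (w ∨ ((¬(u ∧ w)) ↔ w))


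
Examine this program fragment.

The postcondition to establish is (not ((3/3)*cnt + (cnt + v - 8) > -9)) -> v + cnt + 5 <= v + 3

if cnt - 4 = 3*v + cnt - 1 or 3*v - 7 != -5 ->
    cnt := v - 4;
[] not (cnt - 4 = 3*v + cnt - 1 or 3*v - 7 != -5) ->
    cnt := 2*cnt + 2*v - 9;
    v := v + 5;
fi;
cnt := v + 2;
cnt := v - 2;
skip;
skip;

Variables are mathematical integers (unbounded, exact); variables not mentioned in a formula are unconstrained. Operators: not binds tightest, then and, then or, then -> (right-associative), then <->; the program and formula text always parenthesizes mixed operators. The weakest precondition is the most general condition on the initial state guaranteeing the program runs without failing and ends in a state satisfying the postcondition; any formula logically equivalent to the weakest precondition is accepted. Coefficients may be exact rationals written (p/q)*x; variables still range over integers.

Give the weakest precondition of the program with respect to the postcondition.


Working backward. After the program, the postcondition (not ((3/3)*cnt + (cnt + v - 8) > -9)) -> v + cnt + 5 <= v + 3 must hold; in canonical form it is (not (2*cnt + v > -1)) -> cnt <= -2.
Before skip: (not (2*cnt + v > -1)) -> cnt <= -2
Before skip: (not (2*cnt + v > -1)) -> cnt <= -2
Before cnt := v - 2: (not (3*v > 3)) -> v <= 0
Before cnt := v + 2: (not (3*v > 3)) -> v <= 0
Then branch requires (not (3*v > 3)) -> v <= 0; else branch requires (not (3*v > -12)) -> v <= -5.
Before the if: ((3*v = -3 or 3*v != 2) -> ((not (3*v > 3)) -> v <= 0)) and ((not (3*v = -3 or 3*v != 2)) -> ((not (3*v > -12)) -> v <= -5))
Answer: WP = ((3*v = -3 or 3*v != 2) -> ((not (3*v > 3)) -> v <= 0)) and ((not (3*v = -3 or 3*v != 2)) -> ((not (3*v > -12)) -> v <= -5))


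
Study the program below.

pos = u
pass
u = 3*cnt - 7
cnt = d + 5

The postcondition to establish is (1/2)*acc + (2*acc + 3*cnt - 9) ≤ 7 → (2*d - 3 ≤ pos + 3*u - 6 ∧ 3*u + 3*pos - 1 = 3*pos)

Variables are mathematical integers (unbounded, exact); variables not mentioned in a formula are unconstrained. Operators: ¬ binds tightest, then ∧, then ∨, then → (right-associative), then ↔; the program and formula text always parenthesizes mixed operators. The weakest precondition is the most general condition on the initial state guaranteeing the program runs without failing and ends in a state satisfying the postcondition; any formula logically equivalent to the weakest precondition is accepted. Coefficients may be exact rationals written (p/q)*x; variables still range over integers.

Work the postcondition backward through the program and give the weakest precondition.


Working backward. After the program, the postcondition (1/2)*acc + (2*acc + 3*cnt - 9) ≤ 7 → (2*d - 3 ≤ pos + 3*u - 6 ∧ 3*u + 3*pos - 1 = 3*pos) must hold; in canonical form it is (5/2)*acc + 3*cnt ≤ 16 → (2*d ≤ pos + 3*u - 3 ∧ 3*u = 1).
Before cnt := d + 5: (5/2)*acc + 3*d ≤ 1 → (2*d ≤ pos + 3*u - 3 ∧ 3*u = 1)
Before u := 3*cnt - 7: (5/2)*acc + 3*d ≤ 1 → (2*d ≤ 9*cnt + pos - 24 ∧ 9*cnt = 22)
Before skip: (5/2)*acc + 3*d ≤ 1 → (2*d ≤ 9*cnt + pos - 24 ∧ 9*cnt = 22)
Before pos := u: (5/2)*acc + 3*d ≤ 1 → (2*d ≤ 9*cnt + u - 24 ∧ 9*cnt = 22)
Answer: WP = (5/2)*acc + 3*d ≤ 1 → (2*d ≤ 9*cnt + u - 24 ∧ 9*cnt = 22)
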